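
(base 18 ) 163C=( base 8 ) 17242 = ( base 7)31602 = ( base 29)99C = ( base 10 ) 7842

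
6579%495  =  144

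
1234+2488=3722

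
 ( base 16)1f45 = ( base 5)224010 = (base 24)DLD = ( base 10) 8005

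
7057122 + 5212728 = 12269850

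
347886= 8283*42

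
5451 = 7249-1798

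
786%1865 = 786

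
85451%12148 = 415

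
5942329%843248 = 39593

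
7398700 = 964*7675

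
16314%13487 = 2827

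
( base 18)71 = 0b1111111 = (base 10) 127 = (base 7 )241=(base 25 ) 52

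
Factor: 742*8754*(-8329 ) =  - 2^2* 3^1*7^1*53^1*1459^1*8329^1 = -54100752972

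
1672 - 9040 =  -  7368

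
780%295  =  190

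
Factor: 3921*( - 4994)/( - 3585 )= 6527158/1195 = 2^1*5^ ( - 1)*11^1 * 227^1*239^( - 1 )*1307^1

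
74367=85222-10855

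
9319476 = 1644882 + 7674594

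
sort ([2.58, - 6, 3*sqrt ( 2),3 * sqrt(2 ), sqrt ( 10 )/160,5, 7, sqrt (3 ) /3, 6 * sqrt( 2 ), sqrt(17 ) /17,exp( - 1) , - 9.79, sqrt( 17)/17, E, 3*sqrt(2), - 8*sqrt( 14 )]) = [-8*sqrt( 14),-9.79, - 6,sqrt( 10)/160, sqrt(17)/17,sqrt( 17)/17,exp( - 1 ),  sqrt( 3 ) /3,2.58,E,3* sqrt(2 ),3 * sqrt( 2 ),3*sqrt( 2 ) , 5, 7,6*sqrt( 2 ) ]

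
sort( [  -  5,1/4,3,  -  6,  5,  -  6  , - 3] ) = [ -6, - 6, - 5,  -  3  ,  1/4,3, 5] 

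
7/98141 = 7/98141 =0.00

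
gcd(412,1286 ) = 2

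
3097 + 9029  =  12126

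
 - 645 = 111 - 756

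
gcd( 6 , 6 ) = 6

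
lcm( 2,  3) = 6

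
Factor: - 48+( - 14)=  - 2^1*31^1 = - 62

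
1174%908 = 266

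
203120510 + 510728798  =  713849308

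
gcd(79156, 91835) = 1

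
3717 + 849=4566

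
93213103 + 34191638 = 127404741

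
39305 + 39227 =78532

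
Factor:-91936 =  - 2^5 * 13^2*17^1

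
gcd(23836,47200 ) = 236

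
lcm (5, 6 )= 30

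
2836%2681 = 155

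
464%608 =464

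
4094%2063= 2031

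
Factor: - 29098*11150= -324442700 = - 2^2 * 5^2*223^1*14549^1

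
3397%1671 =55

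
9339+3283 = 12622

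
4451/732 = 6 + 59/732 =6.08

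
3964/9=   3964/9 =440.44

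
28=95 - 67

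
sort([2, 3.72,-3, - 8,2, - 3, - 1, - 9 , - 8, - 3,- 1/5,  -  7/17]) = [ - 9 , - 8, -8, - 3, - 3,  -  3, - 1, - 7/17, - 1/5,2, 2, 3.72 ] 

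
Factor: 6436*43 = 276748 = 2^2*43^1 *1609^1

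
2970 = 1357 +1613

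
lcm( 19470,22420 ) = 739860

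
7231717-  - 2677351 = 9909068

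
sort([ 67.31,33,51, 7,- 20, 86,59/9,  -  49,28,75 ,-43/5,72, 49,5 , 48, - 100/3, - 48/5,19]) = [ - 49,-100/3, - 20, - 48/5, - 43/5,5 , 59/9,7,19, 28,  33,48, 49, 51,67.31,72,  75,86]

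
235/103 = 235/103 = 2.28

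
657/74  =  8 + 65/74 = 8.88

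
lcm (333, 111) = 333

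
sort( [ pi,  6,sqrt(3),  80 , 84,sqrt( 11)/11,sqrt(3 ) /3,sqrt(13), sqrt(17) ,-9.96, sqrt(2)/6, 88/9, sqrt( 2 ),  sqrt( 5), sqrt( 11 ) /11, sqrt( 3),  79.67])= [  -  9.96, sqrt(2)/6,sqrt( 11)/11,sqrt( 11)/11,sqrt( 3)/3,sqrt( 2 ),sqrt( 3),sqrt( 3 ), sqrt( 5) , pi,  sqrt (13 ), sqrt( 17), 6,88/9,  79.67, 80,84]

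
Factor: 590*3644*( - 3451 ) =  - 2^3 * 5^1*7^1*17^1*29^1*59^1*911^1 = - 7419511960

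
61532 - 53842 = 7690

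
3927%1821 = 285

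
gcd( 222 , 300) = 6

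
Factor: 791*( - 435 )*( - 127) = 43698795 = 3^1*5^1*7^1*29^1*113^1*127^1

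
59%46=13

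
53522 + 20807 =74329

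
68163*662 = 45123906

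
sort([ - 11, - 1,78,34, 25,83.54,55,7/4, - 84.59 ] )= [ - 84.59,-11 ,  -  1, 7/4,25, 34,55,78, 83.54 ]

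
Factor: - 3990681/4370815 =-3^3*5^( - 1)*61^1*131^(  -  1)* 2423^1*6673^(- 1)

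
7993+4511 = 12504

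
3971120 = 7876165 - 3905045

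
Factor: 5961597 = 3^1*181^1*10979^1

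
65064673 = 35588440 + 29476233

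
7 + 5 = 12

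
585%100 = 85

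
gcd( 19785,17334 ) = 3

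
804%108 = 48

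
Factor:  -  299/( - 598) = 1/2 = 2^( - 1)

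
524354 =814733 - 290379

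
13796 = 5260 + 8536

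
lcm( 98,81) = 7938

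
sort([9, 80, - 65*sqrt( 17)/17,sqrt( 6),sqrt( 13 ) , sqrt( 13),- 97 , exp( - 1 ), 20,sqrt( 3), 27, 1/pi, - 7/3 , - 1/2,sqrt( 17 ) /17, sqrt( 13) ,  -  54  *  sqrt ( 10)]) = [-54*sqrt( 10 ),-97 , - 65*sqrt( 17) /17, - 7/3, - 1/2, sqrt( 17) /17, 1/pi, exp(-1 ), sqrt ( 3) , sqrt( 6) , sqrt( 13),sqrt( 13),sqrt( 13),  9,20, 27,80]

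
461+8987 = 9448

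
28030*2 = 56060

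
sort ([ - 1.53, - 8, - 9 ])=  [ - 9, - 8, - 1.53]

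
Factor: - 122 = - 2^1*61^1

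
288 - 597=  - 309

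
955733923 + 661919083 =1617653006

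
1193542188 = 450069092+743473096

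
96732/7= 13818  +  6/7 = 13818.86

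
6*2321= 13926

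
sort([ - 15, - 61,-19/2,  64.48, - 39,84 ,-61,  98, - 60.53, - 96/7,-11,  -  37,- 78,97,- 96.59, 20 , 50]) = [- 96.59, - 78 ,-61,-61,-60.53,- 39, - 37  , - 15, - 96/7, - 11,-19/2,20, 50,64.48, 84 , 97, 98 ]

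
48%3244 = 48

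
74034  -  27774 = 46260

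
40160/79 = 508+28/79 = 508.35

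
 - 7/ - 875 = 1/125 = 0.01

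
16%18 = 16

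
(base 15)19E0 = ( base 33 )550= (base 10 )5610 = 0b1010111101010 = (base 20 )e0a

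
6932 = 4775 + 2157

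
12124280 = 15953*760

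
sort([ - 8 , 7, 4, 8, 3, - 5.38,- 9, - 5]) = [ - 9,- 8,-5.38, - 5,  3,4, 7, 8] 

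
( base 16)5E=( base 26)3g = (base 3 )10111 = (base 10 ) 94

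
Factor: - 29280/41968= - 30/43 = - 2^1*3^1*5^1 * 43^( - 1 ) 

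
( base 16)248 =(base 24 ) 108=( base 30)JE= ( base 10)584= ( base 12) 408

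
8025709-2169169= 5856540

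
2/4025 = 2/4025 = 0.00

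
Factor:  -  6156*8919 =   -  2^2 * 3^6*19^1*991^1 = - 54905364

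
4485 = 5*897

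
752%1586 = 752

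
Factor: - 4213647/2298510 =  - 156061/85130 = - 2^(  -  1)*5^(  -  1 )*8513^( - 1 )*156061^1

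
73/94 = 73/94=0.78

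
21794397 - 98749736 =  - 76955339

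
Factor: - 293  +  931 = 638=2^1*11^1*29^1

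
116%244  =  116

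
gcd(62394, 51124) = 2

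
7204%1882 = 1558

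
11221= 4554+6667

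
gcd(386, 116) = 2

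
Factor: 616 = 2^3*7^1 * 11^1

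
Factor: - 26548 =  - 2^2*6637^1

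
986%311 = 53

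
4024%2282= 1742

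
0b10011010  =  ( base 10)154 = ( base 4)2122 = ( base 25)64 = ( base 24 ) 6a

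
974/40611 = 974/40611 = 0.02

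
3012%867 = 411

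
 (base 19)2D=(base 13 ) 3c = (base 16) 33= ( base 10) 51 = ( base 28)1n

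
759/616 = 69/56  =  1.23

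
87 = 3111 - 3024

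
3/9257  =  3/9257 = 0.00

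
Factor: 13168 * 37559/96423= 2^4 *3^ ( - 1)* 23^2* 71^1 * 823^1*32141^( - 1 )= 494576912/96423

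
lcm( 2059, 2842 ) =201782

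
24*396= 9504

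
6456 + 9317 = 15773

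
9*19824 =178416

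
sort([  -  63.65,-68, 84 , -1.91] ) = [ - 68,-63.65, - 1.91, 84]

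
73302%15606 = 10878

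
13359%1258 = 779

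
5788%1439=32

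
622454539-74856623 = 547597916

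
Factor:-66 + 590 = 2^2*131^1=524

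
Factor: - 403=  - 13^1*31^1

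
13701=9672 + 4029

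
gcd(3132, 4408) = 116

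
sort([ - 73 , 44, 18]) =[ - 73,18, 44 ]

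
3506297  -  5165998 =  - 1659701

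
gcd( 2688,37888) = 128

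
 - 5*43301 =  - 216505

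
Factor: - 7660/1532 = - 5 = - 5^1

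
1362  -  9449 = - 8087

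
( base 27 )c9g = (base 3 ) 110100121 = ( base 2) 10001100101111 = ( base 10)9007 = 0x232F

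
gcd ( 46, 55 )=1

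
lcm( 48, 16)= 48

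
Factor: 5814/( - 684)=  - 2^(-1 )*17^1= - 17/2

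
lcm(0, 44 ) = 0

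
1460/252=365/63 = 5.79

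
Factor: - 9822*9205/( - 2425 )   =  18082302/485  =  2^1*3^1*5^( -1)*7^1*97^( - 1)*263^1*1637^1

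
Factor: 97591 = 13^1*7507^1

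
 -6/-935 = 6/935 = 0.01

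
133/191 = 133/191 = 0.70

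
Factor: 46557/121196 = 63/164 = 2^ (  -  2)*3^2* 7^1*41^( - 1) 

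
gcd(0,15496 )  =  15496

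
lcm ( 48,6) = 48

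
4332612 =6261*692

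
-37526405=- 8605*4361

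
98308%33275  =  31758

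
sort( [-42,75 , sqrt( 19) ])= [ - 42, sqrt( 19 ), 75]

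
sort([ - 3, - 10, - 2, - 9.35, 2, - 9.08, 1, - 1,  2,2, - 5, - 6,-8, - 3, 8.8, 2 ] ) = [ - 10,-9.35, - 9.08,-8, - 6, -5,  -  3, - 3,-2,  -  1, 1,2,2,2, 2,8.8 ]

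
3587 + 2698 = 6285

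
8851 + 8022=16873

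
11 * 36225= 398475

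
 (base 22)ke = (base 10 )454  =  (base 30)f4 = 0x1c6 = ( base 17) 19c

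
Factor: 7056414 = 2^1*3^2 * 373^1 * 1051^1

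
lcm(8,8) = 8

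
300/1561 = 300/1561 = 0.19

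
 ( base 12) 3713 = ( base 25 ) 9N7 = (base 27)8DO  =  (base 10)6207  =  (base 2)1100000111111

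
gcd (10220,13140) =1460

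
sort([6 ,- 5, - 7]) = [ - 7,-5,6 ] 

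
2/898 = 1/449 = 0.00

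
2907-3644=-737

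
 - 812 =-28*29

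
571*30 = 17130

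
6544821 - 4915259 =1629562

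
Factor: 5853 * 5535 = 32396355=3^4*5^1*41^1*1951^1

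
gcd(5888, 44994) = 2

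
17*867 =14739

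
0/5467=0 = 0.00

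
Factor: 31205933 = 11^1*31^1*91513^1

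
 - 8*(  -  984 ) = 7872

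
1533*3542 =5429886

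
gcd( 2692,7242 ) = 2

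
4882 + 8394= 13276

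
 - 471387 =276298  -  747685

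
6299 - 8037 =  - 1738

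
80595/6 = 13432 + 1/2 = 13432.50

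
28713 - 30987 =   -  2274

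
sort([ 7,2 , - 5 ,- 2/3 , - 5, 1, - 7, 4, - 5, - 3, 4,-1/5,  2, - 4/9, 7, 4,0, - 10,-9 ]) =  [- 10, - 9, - 7 , -5,-5,-5 , -3, -2/3, - 4/9,  -  1/5 , 0,1,2,  2, 4,4,4,7, 7]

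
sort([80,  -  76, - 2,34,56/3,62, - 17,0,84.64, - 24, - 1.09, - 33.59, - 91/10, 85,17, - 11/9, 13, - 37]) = [ - 76, - 37, - 33.59,  -  24,- 17, - 91/10,-2, - 11/9, - 1.09,  0,  13, 17, 56/3 , 34,  62,80,84.64, 85]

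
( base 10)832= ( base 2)1101000000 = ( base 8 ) 1500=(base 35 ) NR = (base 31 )QQ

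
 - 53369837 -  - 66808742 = 13438905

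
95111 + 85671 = 180782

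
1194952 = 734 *1628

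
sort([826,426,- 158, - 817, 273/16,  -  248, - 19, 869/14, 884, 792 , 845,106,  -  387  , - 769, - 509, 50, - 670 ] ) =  [ - 817,  -  769, - 670, - 509, - 387,- 248,-158, - 19,  273/16,50, 869/14,  106, 426, 792,826, 845, 884 ] 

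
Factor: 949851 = 3^2*7^1*  15077^1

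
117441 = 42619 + 74822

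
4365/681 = 1455/227 = 6.41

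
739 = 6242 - 5503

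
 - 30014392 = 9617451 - 39631843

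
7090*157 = 1113130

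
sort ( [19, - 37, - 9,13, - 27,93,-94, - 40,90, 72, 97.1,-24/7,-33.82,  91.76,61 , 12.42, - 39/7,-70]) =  [ - 94, - 70, - 40, -37, - 33.82, - 27,-9, - 39/7, - 24/7, 12.42,  13, 19,61, 72,90, 91.76,93, 97.1]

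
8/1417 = 8/1417 = 0.01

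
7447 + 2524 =9971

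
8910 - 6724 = 2186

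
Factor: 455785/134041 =5^1*11^1*311^(-1)*431^(-1 )*8287^1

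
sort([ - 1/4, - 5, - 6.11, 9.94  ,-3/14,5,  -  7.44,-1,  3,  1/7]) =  [-7.44, - 6.11 , - 5  , - 1,-1/4,  -  3/14,  1/7,3,  5,  9.94 ] 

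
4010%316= 218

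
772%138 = 82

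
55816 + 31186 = 87002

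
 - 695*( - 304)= 211280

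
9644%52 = 24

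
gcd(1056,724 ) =4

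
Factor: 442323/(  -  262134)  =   - 2^(-1 )*7^2*17^1*59^1 * 14563^ ( - 1) = - 49147/29126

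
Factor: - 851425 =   -  5^2*34057^1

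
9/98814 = 3/32938 = 0.00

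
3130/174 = 1565/87  =  17.99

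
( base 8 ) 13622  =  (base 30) 6l4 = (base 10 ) 6034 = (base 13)2992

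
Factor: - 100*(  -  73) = 7300 = 2^2  *5^2*73^1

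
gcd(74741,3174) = 1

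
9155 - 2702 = 6453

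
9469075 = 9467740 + 1335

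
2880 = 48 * 60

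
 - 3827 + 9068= 5241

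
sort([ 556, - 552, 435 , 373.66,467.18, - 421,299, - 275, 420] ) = [ - 552, - 421, - 275, 299,373.66,420,435 , 467.18,556] 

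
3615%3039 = 576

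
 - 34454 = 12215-46669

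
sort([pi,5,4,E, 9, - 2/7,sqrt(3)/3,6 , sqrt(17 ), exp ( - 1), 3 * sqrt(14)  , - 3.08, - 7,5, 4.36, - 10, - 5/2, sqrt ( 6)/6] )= [ - 10, - 7, - 3.08, - 5/2, - 2/7, exp( - 1),sqrt( 6 ) /6, sqrt( 3)/3,E,pi,4,  sqrt (17),4.36,  5, 5,6 , 9,3*sqrt (14 ) ] 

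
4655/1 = 4655 = 4655.00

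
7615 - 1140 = 6475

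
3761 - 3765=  - 4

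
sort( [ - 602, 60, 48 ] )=[ - 602, 48, 60 ]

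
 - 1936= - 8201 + 6265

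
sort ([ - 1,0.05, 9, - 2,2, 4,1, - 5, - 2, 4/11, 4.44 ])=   [-5,-2, - 2, - 1,0.05,4/11, 1,2,4, 4.44, 9 ]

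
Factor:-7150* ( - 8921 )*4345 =277146476750 = 2^1*5^3* 11^3*13^1*79^1*811^1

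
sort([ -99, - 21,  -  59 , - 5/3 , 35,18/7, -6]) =[ - 99, - 59, - 21, - 6,-5/3, 18/7, 35]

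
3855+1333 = 5188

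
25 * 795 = 19875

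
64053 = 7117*9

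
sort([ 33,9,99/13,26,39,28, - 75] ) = [ - 75,99/13, 9,26, 28, 33,  39]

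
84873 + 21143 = 106016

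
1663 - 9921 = -8258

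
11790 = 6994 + 4796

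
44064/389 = 44064/389 = 113.28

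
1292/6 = 646/3=215.33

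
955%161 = 150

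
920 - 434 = 486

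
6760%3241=278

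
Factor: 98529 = 3^1  *  32843^1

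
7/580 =7/580= 0.01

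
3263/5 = 652 + 3/5 = 652.60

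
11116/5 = 2223 + 1/5 = 2223.20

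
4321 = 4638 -317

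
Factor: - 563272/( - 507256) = 163^ ( -1 )*181^1 = 181/163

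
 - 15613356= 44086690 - 59700046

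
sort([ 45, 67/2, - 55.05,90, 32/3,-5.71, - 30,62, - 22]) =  [  -  55.05,- 30, - 22,-5.71,32/3, 67/2, 45, 62, 90]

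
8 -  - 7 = 15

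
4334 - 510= 3824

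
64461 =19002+45459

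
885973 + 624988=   1510961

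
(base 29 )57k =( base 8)10514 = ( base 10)4428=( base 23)88c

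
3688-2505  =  1183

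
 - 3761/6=-627 + 1/6 =- 626.83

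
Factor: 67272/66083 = 2^3*3^1*2803^1*66083^ ( - 1)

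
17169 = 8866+8303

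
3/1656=1/552 = 0.00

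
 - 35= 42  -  77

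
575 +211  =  786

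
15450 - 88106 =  - 72656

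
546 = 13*42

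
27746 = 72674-44928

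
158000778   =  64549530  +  93451248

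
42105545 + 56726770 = 98832315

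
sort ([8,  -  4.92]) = [ - 4.92,8]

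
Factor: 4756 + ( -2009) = 2747 = 41^1*67^1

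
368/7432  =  46/929 = 0.05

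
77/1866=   77/1866= 0.04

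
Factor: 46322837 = 11^1*4211167^1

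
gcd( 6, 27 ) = 3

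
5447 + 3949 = 9396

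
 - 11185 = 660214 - 671399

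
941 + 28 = 969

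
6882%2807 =1268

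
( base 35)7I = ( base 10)263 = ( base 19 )DG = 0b100000111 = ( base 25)ad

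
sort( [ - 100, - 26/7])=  [ - 100 ,  -  26/7] 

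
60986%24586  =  11814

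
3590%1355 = 880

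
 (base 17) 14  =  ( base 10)21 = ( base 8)25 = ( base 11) 1a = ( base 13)18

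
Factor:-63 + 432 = 369 = 3^2*41^1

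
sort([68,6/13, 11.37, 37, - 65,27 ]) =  [ - 65,6/13,  11.37, 27, 37,  68 ] 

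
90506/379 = 238 + 304/379 = 238.80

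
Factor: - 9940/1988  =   - 5^1 = - 5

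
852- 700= 152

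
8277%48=21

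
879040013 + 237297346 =1116337359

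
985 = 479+506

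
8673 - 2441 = 6232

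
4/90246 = 2/45123 = 0.00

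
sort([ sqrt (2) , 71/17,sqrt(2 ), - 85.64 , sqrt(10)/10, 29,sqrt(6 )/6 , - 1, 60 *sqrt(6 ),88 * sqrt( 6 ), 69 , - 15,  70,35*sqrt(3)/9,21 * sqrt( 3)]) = [ - 85.64, - 15, - 1, sqrt(10 ) /10,sqrt(6)/6,sqrt(2),sqrt(2), 71/17, 35 * sqrt(3 ) /9,29,21*sqrt( 3), 69,70 , 60*sqrt( 6 ),88*sqrt ( 6) ]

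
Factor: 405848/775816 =50731/96977 = 37^( - 1) * 97^1 *523^1 * 2621^(-1 )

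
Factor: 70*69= 4830  =  2^1*3^1*5^1*7^1*23^1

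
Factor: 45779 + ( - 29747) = 16032=2^5*3^1 * 167^1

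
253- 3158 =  - 2905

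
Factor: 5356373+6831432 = 12187805 = 5^1*7^1 * 31^1 * 47^1 * 239^1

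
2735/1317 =2+101/1317 = 2.08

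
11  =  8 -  - 3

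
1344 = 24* 56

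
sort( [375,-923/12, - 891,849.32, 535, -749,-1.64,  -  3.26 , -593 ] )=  [-891, - 749, - 593, - 923/12,-3.26, -1.64,375,535, 849.32 ] 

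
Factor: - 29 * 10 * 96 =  - 2^6 * 3^1*5^1*29^1 = - 27840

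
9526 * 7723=73569298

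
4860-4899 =-39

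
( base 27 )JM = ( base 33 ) g7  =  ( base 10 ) 535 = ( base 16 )217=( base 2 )1000010111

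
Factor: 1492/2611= 4/7 = 2^2*7^ ( -1) 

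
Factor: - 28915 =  - 5^1 * 5783^1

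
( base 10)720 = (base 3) 222200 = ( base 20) 1G0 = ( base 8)1320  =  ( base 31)N7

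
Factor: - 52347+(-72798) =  - 125145 = - 3^5*5^1*103^1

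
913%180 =13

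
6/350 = 3/175 = 0.02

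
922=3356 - 2434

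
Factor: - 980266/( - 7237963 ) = 2^1*7^1* 101^( - 1)*70019^1*71663^( - 1 )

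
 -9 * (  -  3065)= 27585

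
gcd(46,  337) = 1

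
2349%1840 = 509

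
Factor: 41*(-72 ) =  - 2^3 * 3^2 *41^1 = - 2952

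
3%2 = 1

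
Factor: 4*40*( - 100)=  - 2^7*5^3=- 16000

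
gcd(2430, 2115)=45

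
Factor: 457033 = 23^1*31^1*641^1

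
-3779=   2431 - 6210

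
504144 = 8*63018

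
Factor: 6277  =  6277^1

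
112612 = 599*188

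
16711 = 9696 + 7015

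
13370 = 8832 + 4538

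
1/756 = 1/756 = 0.00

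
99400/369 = 269+139/369 = 269.38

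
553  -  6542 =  - 5989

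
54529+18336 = 72865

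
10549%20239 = 10549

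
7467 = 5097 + 2370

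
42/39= 14/13 = 1.08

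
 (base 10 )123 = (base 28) 4B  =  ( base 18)6F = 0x7b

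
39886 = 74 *539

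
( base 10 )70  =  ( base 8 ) 106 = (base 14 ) 50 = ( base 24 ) 2M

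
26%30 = 26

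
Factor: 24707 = 31^1*797^1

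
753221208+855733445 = 1608954653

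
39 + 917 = 956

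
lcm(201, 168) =11256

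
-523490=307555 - 831045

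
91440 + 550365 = 641805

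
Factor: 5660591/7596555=3^( - 1) * 5^( - 1 )*23^( - 1 ) * 97^( - 1 )*227^( - 1)*5660591^1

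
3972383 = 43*92381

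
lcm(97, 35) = 3395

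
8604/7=8604/7 = 1229.14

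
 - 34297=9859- 44156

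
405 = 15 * 27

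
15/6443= 15/6443 = 0.00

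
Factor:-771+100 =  - 11^1*61^1 = - 671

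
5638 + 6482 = 12120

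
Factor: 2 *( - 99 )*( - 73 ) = 14454 = 2^1*3^2*11^1*73^1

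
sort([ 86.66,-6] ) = [ - 6, 86.66]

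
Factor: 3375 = 3^3*5^3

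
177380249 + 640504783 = 817885032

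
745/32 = 745/32= 23.28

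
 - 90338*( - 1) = 90338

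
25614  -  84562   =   - 58948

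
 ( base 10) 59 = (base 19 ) 32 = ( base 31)1S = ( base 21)2H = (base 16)3b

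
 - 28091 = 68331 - 96422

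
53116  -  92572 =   -  39456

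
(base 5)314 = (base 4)1110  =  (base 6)220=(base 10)84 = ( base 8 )124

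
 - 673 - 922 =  - 1595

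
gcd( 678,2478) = 6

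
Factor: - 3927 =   -  3^1*7^1*11^1  *  17^1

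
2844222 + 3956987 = 6801209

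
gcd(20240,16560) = 1840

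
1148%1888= 1148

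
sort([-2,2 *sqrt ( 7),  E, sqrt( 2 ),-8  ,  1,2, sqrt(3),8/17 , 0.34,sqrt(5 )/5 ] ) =[ - 8, - 2,0.34, sqrt( 5)/5 , 8/17,1,sqrt(2), sqrt(3),2,E, 2*sqrt(7)]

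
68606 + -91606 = - 23000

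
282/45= 6 + 4/15 = 6.27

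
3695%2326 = 1369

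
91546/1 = 91546 = 91546.00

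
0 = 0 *37520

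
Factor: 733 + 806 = 1539 = 3^4*19^1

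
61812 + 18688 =80500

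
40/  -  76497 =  - 40/76497 = - 0.00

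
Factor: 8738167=311^1*28097^1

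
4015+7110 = 11125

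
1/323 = 1/323 = 0.00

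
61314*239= 14654046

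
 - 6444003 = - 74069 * 87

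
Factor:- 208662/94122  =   -3^( - 3 ) * 7^(-1 )*419^1= - 419/189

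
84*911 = 76524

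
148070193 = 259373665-111303472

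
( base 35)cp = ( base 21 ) 104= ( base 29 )FA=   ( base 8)675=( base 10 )445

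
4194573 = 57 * 73589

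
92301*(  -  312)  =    -  28797912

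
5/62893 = 5/62893 = 0.00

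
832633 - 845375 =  - 12742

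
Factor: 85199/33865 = 5^( -1 )*13^( - 1)*521^(  -  1)*85199^1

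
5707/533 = 439/41 = 10.71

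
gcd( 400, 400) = 400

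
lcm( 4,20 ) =20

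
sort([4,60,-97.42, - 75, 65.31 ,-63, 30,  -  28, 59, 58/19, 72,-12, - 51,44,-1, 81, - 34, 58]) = [ - 97.42, - 75, - 63, - 51,-34, - 28, - 12, - 1, 58/19, 4, 30, 44,58, 59,60, 65.31,72,  81]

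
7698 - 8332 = -634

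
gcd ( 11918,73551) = 1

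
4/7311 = 4/7311 = 0.00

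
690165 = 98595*7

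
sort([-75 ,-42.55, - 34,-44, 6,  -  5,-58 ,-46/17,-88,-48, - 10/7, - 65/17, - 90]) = [ - 90, - 88, - 75,-58, - 48,-44, - 42.55, - 34, - 5, - 65/17, - 46/17, - 10/7,6]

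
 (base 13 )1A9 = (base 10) 308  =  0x134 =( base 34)92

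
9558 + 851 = 10409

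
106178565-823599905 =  - 717421340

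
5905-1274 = 4631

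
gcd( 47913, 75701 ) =1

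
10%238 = 10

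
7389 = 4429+2960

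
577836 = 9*64204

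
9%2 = 1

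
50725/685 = 74 + 7/137 = 74.05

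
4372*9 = 39348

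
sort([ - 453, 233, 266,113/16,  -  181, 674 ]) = [- 453, -181,113/16,233, 266,674]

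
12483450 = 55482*225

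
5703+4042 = 9745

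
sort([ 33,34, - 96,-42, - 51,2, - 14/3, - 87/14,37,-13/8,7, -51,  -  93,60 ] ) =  [- 96, - 93, - 51,-51,-42 ,-87/14,  -  14/3, - 13/8, 2,  7,33, 34 , 37 , 60 ] 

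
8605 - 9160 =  - 555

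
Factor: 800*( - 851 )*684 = - 2^7*3^2*5^2*19^1*23^1*37^1=- 465667200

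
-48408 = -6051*8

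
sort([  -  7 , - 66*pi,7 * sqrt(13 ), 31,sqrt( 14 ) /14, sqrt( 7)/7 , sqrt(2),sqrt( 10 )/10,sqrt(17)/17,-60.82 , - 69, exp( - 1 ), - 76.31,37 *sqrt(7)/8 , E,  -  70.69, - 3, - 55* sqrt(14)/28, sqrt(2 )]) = [ - 66*pi ,-76.31,-70.69, - 69 ,-60.82, - 55*sqrt ( 14 ) /28 , - 7, - 3, sqrt ( 17 )/17, sqrt(14)/14,  sqrt( 10) /10, exp( - 1),  sqrt( 7)/7,sqrt( 2 ),sqrt( 2), E,37* sqrt(7 ) /8,7 * sqrt(13),31]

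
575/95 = 115/19 = 6.05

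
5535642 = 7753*714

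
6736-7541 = -805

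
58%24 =10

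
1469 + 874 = 2343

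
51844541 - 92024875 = -40180334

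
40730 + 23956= 64686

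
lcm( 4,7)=28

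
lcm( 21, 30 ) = 210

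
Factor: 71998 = 2^1*35999^1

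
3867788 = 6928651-3060863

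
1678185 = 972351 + 705834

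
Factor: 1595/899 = 55/31 = 5^1*11^1* 31^ ( - 1 )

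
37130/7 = 37130/7= 5304.29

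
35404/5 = 35404/5 = 7080.80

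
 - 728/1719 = -728/1719 = -0.42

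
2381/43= 2381/43 = 55.37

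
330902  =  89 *3718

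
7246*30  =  217380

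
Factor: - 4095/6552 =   -  2^( - 3 )*5^1 = - 5/8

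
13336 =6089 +7247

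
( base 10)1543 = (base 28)1r3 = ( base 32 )1G7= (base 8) 3007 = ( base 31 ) 1IO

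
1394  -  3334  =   - 1940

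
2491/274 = 9+25/274= 9.09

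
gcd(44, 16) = 4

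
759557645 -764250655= - 4693010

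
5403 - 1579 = 3824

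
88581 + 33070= 121651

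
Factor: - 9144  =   -2^3 * 3^2 * 127^1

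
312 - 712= - 400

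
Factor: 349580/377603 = 2^2*5^1*7^1*11^1*107^ ( - 1) * 227^1*3529^( - 1) 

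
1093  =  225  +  868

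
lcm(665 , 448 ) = 42560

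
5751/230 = 25 + 1/230= 25.00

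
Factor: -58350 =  - 2^1*3^1*5^2*389^1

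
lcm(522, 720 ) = 20880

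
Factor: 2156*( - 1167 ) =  - 2516052=- 2^2*3^1*7^2*11^1*389^1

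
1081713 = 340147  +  741566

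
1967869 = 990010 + 977859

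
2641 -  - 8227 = 10868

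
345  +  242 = 587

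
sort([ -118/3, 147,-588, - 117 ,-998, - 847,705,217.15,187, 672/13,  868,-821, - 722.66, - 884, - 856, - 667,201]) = [ -998, - 884, - 856,-847, - 821, - 722.66, - 667,-588, - 117,-118/3,672/13,147 , 187,  201,217.15,705,868] 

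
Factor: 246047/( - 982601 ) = -31^1*593^( - 1)*1657^( - 1)*7937^1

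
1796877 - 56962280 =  - 55165403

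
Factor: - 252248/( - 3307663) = 2^3*31531^1*3307663^( - 1)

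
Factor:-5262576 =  - 2^4*3^1*11^1 *9967^1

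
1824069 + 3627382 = 5451451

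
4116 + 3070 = 7186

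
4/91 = 4/91 = 0.04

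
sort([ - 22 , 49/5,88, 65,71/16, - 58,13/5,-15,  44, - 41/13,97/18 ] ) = [ - 58, - 22, - 15, - 41/13,13/5, 71/16, 97/18,49/5, 44,65,88 ] 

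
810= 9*90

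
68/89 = 68/89  =  0.76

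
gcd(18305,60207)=7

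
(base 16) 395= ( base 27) 16q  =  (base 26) 197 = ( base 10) 917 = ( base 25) 1bh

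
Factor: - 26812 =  - 2^2 *6703^1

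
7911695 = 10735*737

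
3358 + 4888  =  8246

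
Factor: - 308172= -2^2 *3^1*61^1*421^1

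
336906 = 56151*6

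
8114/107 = 8114/107 = 75.83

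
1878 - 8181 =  - 6303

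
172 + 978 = 1150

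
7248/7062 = 1208/1177 = 1.03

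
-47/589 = -47/589 =-0.08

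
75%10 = 5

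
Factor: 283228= 2^2*  11^1*41^1* 157^1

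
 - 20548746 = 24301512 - 44850258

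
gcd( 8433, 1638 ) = 9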